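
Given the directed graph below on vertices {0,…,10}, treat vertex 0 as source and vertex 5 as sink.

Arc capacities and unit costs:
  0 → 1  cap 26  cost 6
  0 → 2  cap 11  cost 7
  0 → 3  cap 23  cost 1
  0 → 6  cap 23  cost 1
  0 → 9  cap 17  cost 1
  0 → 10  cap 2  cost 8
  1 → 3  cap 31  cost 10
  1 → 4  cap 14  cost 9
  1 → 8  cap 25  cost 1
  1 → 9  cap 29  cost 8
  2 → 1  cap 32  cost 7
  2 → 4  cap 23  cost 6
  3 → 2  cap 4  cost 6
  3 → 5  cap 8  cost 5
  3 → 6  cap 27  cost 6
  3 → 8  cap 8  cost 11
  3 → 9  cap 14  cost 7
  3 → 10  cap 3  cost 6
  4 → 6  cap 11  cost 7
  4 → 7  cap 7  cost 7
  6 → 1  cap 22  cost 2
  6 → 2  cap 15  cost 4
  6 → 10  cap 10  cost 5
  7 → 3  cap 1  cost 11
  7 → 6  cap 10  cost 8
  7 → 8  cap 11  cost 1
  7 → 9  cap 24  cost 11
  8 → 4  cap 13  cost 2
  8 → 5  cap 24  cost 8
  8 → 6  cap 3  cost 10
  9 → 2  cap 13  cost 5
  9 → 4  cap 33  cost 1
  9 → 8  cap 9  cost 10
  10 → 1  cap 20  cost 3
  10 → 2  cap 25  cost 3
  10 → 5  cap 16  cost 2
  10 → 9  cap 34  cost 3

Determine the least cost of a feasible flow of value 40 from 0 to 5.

shortest-cost path #1: 0→3→5 push 8 @ unit cost 6 (adds 48)
shortest-cost path #2: 0→6→10→5 push 10 @ unit cost 8 (adds 80)
shortest-cost path #3: 0→3→10→5 push 3 @ unit cost 9 (adds 27)
shortest-cost path #4: 0→10→5 push 2 @ unit cost 10 (adds 20)
shortest-cost path #5: 0→6→1→8→5 push 13 @ unit cost 12 (adds 156)
shortest-cost path #6: 0→1→8→5 push 4 @ unit cost 15 (adds 60)
total cost = 391

Minimum cost for 40 units: 391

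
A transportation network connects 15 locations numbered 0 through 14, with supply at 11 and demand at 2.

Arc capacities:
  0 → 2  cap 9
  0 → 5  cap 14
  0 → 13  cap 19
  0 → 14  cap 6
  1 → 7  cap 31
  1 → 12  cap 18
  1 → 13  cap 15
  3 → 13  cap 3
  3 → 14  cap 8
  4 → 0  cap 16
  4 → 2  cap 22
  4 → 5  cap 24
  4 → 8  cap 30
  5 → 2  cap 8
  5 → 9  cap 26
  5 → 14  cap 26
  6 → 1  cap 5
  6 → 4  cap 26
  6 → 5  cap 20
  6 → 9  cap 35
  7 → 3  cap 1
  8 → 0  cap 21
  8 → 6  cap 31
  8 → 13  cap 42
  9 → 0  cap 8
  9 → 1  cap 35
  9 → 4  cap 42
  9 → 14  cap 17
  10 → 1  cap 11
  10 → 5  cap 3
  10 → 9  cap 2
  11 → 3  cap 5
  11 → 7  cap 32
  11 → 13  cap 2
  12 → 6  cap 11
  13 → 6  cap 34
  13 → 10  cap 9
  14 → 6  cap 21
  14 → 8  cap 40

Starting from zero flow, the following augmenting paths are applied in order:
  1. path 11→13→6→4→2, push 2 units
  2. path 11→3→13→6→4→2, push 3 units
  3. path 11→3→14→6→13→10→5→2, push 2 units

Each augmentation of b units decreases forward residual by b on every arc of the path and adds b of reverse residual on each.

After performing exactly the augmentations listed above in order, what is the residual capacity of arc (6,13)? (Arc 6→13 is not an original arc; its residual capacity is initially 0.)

after path 1 (11→13→6→4→2, push 2): res(6,13)=2
after path 2 (11→3→13→6→4→2, push 3): res(6,13)=5
after path 3 (11→3→14→6→13→10→5→2, push 2): res(6,13)=3

Residual capacity of (6,13): 3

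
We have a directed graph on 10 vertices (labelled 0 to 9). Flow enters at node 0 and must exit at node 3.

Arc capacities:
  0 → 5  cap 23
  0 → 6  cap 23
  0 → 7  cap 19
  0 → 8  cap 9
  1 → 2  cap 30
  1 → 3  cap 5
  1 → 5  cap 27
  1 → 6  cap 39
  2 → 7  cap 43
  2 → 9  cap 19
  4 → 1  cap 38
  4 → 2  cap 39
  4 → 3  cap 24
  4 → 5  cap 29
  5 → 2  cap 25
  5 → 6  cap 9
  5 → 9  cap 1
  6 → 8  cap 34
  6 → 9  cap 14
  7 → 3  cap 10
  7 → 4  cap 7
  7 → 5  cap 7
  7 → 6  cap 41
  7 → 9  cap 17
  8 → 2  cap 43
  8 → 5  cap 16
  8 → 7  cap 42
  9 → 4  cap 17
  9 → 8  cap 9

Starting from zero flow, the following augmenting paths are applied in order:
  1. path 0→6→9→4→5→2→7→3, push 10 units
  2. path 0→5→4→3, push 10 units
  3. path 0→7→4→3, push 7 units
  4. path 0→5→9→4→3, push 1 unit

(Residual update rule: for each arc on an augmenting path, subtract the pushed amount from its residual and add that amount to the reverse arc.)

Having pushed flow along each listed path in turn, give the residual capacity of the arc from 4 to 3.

Residual capacity of (4,3): 6

after path 1 (0→6→9→4→5→2→7→3, push 10): res(4,3)=24
after path 2 (0→5→4→3, push 10): res(4,3)=14
after path 3 (0→7→4→3, push 7): res(4,3)=7
after path 4 (0→5→9→4→3, push 1): res(4,3)=6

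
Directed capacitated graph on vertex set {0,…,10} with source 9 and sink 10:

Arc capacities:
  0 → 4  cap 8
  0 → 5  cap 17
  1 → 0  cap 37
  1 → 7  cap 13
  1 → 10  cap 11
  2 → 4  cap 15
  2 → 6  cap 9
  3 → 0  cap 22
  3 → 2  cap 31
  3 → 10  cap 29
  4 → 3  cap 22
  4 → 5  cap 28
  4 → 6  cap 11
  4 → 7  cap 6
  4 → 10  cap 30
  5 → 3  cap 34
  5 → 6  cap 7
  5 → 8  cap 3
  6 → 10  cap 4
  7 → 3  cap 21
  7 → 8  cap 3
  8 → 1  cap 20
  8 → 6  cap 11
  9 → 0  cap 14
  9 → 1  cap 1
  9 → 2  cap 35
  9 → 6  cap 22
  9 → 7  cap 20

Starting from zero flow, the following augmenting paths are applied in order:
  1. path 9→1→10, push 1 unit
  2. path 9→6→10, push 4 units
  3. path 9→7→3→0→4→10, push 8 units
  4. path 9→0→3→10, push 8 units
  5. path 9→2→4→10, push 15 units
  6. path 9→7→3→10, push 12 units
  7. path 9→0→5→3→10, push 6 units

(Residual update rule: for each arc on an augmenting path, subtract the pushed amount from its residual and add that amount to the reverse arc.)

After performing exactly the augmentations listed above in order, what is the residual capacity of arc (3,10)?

Residual capacity of (3,10): 3

after path 1 (9→1→10, push 1): res(3,10)=29
after path 2 (9→6→10, push 4): res(3,10)=29
after path 3 (9→7→3→0→4→10, push 8): res(3,10)=29
after path 4 (9→0→3→10, push 8): res(3,10)=21
after path 5 (9→2→4→10, push 15): res(3,10)=21
after path 6 (9→7→3→10, push 12): res(3,10)=9
after path 7 (9→0→5→3→10, push 6): res(3,10)=3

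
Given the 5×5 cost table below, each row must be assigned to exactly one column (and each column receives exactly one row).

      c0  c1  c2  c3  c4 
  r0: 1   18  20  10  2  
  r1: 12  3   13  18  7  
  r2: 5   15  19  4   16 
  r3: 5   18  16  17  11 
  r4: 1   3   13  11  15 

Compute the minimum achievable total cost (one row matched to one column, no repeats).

optimal assignment: row0→col4 (cost 2), row1→col1 (cost 3), row2→col3 (cost 4), row3→col2 (cost 16), row4→col0 (cost 1)
total = 2 + 3 + 4 + 16 + 1 = 26

Minimum assignment cost: 26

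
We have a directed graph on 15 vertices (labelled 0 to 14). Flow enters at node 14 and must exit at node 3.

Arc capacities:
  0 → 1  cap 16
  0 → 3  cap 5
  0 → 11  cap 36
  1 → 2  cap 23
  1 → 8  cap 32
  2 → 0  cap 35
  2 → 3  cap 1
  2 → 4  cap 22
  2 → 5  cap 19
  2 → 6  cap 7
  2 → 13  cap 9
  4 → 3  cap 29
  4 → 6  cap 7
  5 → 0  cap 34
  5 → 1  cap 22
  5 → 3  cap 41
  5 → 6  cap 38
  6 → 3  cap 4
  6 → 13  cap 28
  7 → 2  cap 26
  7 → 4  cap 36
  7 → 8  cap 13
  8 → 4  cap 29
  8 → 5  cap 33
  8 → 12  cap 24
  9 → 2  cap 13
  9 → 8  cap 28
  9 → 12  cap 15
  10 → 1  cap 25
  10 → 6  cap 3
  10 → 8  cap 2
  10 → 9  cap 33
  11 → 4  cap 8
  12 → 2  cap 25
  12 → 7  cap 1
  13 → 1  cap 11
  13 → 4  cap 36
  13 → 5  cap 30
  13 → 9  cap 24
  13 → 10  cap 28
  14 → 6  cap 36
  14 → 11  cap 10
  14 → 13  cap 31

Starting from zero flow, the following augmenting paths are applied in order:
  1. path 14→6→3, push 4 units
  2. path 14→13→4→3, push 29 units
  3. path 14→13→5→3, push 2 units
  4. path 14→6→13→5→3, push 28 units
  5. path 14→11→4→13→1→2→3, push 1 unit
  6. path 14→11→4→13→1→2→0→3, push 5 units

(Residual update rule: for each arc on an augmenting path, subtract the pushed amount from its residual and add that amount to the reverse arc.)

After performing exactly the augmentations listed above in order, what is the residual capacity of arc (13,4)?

after path 1 (14→6→3, push 4): res(13,4)=36
after path 2 (14→13→4→3, push 29): res(13,4)=7
after path 3 (14→13→5→3, push 2): res(13,4)=7
after path 4 (14→6→13→5→3, push 28): res(13,4)=7
after path 5 (14→11→4→13→1→2→3, push 1): res(13,4)=8
after path 6 (14→11→4→13→1→2→0→3, push 5): res(13,4)=13

Residual capacity of (13,4): 13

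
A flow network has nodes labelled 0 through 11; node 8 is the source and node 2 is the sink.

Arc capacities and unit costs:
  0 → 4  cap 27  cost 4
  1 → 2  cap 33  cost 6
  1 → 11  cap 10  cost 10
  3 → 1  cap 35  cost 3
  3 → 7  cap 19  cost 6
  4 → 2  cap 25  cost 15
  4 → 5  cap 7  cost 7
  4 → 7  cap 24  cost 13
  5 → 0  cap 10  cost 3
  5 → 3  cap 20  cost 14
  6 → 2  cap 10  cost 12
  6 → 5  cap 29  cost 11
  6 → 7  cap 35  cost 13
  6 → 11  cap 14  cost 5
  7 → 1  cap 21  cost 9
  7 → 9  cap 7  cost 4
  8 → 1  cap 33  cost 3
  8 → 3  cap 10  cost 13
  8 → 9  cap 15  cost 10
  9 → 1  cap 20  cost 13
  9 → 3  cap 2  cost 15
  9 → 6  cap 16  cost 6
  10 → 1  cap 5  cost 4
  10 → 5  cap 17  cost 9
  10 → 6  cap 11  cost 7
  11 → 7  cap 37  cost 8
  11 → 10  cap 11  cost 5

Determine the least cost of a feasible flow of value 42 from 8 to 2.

shortest-cost path #1: 8→1→2 push 33 @ unit cost 9 (adds 297)
shortest-cost path #2: 8→9→6→2 push 9 @ unit cost 28 (adds 252)
total cost = 549

Minimum cost for 42 units: 549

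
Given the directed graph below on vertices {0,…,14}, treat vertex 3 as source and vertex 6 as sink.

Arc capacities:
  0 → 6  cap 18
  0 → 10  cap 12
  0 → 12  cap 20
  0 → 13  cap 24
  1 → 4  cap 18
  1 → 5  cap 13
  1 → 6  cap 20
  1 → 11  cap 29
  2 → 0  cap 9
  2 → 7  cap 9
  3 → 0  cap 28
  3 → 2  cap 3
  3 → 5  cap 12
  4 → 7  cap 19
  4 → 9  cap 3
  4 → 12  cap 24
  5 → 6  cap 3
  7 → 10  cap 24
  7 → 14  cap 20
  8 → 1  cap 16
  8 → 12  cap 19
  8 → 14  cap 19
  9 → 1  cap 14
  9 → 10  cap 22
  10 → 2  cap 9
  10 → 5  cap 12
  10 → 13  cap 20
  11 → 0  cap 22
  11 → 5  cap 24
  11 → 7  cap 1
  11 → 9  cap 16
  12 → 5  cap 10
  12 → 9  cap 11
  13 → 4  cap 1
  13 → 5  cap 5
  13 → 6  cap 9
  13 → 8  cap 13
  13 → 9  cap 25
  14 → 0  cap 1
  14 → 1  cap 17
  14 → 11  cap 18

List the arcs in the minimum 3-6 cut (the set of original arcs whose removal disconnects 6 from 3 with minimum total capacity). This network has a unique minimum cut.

augment #1: 3→0→6 push 18
augment #2: 3→5→6 push 3
augment #3: 3→0→13→6 push 9
augment #4: 3→0→12→9→1→6 push 1
augment #5: 3→2→7→14→1→6 push 3
max flow = 34; residual-reachable set from 3 gives S-side
cut edges (S→T): {(3,0), (3,2), (5,6)} total cap 34

Min-cut arcs: {(3,0), (3,2), (5,6)} (total capacity 34)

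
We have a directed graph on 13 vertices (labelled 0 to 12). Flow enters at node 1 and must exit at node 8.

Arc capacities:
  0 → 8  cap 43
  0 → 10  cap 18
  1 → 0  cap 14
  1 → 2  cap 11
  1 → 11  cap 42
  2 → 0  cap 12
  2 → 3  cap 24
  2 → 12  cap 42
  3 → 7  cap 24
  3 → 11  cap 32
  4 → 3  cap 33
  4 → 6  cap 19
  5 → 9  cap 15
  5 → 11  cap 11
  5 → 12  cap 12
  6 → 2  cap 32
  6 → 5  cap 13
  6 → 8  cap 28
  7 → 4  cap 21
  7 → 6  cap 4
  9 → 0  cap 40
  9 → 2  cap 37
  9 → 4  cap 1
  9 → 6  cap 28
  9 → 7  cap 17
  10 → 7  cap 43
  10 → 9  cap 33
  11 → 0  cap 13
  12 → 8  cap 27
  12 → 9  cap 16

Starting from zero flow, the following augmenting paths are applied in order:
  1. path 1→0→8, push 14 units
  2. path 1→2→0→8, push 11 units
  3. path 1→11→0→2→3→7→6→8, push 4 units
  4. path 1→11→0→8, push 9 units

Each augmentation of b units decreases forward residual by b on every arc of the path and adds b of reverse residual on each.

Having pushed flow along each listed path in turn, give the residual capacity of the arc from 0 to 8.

after path 1 (1→0→8, push 14): res(0,8)=29
after path 2 (1→2→0→8, push 11): res(0,8)=18
after path 3 (1→11→0→2→3→7→6→8, push 4): res(0,8)=18
after path 4 (1→11→0→8, push 9): res(0,8)=9

Residual capacity of (0,8): 9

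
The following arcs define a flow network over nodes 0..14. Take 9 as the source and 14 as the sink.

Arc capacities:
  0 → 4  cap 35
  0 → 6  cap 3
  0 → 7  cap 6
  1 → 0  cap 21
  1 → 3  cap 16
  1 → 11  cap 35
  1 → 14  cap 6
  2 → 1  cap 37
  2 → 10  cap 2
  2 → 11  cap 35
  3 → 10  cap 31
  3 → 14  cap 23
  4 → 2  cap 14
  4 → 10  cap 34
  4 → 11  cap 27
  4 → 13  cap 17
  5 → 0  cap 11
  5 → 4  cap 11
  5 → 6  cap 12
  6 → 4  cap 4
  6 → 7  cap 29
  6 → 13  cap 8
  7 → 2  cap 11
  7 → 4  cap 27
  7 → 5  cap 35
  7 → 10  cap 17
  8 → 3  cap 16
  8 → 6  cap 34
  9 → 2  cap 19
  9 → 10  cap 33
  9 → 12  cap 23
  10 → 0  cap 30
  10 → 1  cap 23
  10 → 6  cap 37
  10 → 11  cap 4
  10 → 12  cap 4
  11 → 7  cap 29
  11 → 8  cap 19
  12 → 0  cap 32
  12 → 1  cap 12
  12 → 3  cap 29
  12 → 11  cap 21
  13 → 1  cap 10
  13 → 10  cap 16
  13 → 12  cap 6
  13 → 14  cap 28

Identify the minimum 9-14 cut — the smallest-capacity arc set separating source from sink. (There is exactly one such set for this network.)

Min-cut arcs: {(1,14), (3,14), (4,13), (6,13)} (total capacity 54)

augment #1: 9→2→1→14 push 6
augment #2: 9→12→3→14 push 23
augment #3: 9→10→6→13→14 push 8
augment #4: 9→10→0→4→13→14 push 17
max flow = 54; residual-reachable set from 9 gives S-side
cut edges (S→T): {(1,14), (3,14), (4,13), (6,13)} total cap 54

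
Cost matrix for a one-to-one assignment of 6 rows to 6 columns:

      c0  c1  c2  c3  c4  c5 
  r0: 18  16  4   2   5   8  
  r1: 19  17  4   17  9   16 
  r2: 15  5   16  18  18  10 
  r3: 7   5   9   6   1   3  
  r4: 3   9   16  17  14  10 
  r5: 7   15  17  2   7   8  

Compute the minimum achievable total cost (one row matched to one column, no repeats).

optimal assignment: row0→col4 (cost 5), row1→col2 (cost 4), row2→col1 (cost 5), row3→col5 (cost 3), row4→col0 (cost 3), row5→col3 (cost 2)
total = 5 + 4 + 5 + 3 + 3 + 2 = 22

Minimum assignment cost: 22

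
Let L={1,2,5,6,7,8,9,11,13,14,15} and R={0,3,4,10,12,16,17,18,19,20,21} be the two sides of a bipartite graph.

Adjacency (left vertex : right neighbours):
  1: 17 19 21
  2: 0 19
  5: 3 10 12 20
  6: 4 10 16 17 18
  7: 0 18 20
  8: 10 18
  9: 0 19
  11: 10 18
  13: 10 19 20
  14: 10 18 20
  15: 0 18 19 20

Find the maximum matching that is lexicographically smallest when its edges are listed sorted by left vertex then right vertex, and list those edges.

Lex-smallest maximum matching: {(1,17), (2,0), (5,3), (6,4), (7,18), (8,10), (9,19), (13,20)}

|M| = 8 (so the lex-smallest maximum matching has 8 edges)
process left vertices in ascending order; for each, take the smallest-labelled available neighbour that still permits 8 edges overall, or leave it unmatched if none does
lex-smallest matching: {1-17, 2-0, 5-3, 6-4, 7-18, 8-10, 9-19, 13-20}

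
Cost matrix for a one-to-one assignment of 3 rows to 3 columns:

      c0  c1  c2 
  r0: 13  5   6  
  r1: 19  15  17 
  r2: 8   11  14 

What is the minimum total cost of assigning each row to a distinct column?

optimal assignment: row0→col2 (cost 6), row1→col1 (cost 15), row2→col0 (cost 8)
total = 6 + 15 + 8 = 29

Minimum assignment cost: 29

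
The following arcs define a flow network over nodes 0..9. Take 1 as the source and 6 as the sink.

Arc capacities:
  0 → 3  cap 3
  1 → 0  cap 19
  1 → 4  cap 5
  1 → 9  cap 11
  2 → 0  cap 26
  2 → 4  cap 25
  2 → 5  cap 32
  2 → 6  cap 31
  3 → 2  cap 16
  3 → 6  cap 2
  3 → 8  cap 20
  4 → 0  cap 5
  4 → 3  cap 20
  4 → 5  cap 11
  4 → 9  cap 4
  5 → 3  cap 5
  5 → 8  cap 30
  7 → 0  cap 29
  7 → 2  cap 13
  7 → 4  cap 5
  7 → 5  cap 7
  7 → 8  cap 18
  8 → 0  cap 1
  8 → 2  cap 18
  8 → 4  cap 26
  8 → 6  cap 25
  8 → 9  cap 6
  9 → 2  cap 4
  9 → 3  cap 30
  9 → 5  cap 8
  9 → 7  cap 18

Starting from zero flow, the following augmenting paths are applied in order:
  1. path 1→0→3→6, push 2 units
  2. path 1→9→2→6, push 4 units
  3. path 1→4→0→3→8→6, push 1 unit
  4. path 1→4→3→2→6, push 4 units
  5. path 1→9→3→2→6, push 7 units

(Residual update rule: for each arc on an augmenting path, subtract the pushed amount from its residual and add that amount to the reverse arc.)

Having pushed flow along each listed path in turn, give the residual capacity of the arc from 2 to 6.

after path 1 (1→0→3→6, push 2): res(2,6)=31
after path 2 (1→9→2→6, push 4): res(2,6)=27
after path 3 (1→4→0→3→8→6, push 1): res(2,6)=27
after path 4 (1→4→3→2→6, push 4): res(2,6)=23
after path 5 (1→9→3→2→6, push 7): res(2,6)=16

Residual capacity of (2,6): 16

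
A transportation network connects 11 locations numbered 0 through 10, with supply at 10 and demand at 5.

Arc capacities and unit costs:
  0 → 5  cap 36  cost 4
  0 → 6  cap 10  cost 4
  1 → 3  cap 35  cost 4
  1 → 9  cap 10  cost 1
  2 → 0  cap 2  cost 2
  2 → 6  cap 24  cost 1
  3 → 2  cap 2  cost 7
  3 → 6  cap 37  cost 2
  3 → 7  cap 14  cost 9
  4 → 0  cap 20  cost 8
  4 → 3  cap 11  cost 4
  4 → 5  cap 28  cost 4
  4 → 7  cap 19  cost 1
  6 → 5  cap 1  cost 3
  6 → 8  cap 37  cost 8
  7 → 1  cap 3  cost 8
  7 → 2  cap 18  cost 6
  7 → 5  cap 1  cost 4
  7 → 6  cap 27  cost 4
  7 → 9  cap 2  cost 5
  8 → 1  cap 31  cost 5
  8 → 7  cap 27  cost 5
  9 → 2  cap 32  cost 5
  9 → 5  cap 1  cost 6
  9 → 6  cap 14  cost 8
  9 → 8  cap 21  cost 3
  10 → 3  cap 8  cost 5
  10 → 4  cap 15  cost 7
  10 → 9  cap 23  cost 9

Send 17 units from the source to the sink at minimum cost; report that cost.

shortest-cost path #1: 10→3→6→5 push 1 @ unit cost 10 (adds 10)
shortest-cost path #2: 10→4→5 push 15 @ unit cost 11 (adds 165)
shortest-cost path #3: 10→9→5 push 1 @ unit cost 15 (adds 15)
total cost = 190

Minimum cost for 17 units: 190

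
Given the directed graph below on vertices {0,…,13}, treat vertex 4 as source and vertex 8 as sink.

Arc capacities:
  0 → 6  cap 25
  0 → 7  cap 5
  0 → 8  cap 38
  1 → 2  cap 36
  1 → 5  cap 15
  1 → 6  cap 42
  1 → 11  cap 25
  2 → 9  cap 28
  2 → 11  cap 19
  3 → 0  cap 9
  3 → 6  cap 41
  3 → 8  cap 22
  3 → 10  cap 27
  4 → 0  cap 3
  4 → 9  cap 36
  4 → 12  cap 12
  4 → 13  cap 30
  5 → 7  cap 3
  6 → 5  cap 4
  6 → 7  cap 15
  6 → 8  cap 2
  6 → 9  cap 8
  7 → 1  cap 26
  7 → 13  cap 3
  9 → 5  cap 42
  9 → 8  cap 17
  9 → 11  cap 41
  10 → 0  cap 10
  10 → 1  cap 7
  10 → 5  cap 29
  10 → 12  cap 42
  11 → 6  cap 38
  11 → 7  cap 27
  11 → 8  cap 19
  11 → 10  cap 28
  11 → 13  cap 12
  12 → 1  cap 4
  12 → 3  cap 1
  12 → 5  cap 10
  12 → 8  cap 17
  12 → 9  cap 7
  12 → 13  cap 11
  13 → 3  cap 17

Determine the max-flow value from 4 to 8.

augment #1: 4→0→8 bottleneck 3, total now 3
augment #2: 4→9→8 bottleneck 17, total now 20
augment #3: 4→12→8 bottleneck 12, total now 32
augment #4: 4→9→11→8 bottleneck 19, total now 51
augment #5: 4→13→3→8 bottleneck 17, total now 68

Maximum flow value: 68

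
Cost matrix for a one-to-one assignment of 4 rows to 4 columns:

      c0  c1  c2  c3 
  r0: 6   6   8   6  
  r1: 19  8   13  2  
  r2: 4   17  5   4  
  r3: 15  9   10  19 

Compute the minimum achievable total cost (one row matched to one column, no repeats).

Minimum assignment cost: 22

one of 2 optimal assignments: row0→col0 (cost 6), row1→col3 (cost 2), row2→col2 (cost 5), row3→col1 (cost 9)
total = 6 + 2 + 5 + 9 = 22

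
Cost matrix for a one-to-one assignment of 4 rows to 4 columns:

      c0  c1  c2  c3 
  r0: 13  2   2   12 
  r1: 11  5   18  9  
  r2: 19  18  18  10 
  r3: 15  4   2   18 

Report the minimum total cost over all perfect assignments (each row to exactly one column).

Minimum assignment cost: 25

optimal assignment: row0→col1 (cost 2), row1→col0 (cost 11), row2→col3 (cost 10), row3→col2 (cost 2)
total = 2 + 11 + 10 + 2 = 25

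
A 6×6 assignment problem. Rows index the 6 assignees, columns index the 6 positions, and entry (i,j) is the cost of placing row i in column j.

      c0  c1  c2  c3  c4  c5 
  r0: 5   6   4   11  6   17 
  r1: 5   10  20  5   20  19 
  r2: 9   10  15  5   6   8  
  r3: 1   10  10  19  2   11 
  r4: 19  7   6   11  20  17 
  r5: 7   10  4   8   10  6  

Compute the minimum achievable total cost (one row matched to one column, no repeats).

one of 2 optimal assignments: row0→col2 (cost 4), row1→col0 (cost 5), row2→col3 (cost 5), row3→col4 (cost 2), row4→col1 (cost 7), row5→col5 (cost 6)
total = 4 + 5 + 5 + 2 + 7 + 6 = 29

Minimum assignment cost: 29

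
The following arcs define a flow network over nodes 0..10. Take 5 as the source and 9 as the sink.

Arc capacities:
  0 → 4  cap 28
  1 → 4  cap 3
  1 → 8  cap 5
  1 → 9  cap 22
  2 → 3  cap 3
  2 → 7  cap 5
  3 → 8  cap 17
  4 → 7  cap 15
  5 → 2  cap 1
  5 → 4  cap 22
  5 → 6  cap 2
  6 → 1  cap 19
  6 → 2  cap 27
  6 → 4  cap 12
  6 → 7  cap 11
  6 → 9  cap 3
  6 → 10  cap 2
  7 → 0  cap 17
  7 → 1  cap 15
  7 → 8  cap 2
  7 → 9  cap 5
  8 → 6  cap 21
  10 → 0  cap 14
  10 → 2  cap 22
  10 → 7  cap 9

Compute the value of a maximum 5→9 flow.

Maximum flow value: 18

augment #1: 5→6→9 bottleneck 2, total now 2
augment #2: 5→2→7→9 bottleneck 1, total now 3
augment #3: 5→4→7→9 bottleneck 4, total now 7
augment #4: 5→4→7→1→9 bottleneck 11, total now 18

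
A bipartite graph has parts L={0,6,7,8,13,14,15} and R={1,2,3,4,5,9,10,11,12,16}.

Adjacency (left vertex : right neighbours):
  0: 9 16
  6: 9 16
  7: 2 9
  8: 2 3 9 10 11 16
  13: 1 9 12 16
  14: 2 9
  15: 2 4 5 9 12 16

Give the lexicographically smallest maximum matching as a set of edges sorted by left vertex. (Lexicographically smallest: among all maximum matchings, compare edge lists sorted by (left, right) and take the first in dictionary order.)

Lex-smallest maximum matching: {(0,9), (6,16), (7,2), (8,3), (13,1), (15,4)}

|M| = 6 (so the lex-smallest maximum matching has 6 edges)
process left vertices in ascending order; for each, take the smallest-labelled available neighbour that still permits 6 edges overall, or leave it unmatched if none does
lex-smallest matching: {0-9, 6-16, 7-2, 8-3, 13-1, 15-4}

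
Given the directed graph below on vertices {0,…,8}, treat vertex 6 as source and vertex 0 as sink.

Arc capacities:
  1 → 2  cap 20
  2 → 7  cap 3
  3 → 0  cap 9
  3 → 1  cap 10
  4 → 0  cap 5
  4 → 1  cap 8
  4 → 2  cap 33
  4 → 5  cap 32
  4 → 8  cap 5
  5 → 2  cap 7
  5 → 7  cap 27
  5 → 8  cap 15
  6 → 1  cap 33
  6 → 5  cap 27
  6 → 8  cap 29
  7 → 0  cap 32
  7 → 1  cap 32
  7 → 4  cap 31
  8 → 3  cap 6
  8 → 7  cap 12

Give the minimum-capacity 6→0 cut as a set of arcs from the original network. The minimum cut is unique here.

augment #1: 6→5→7→0 push 27
augment #2: 6→8→3→0 push 6
augment #3: 6→8→7→0 push 5
augment #4: 6→8→7→4→0 push 5
max flow = 43; residual-reachable set from 6 gives S-side
cut edges (S→T): {(4,0), (7,0), (8,3)} total cap 43

Min-cut arcs: {(4,0), (7,0), (8,3)} (total capacity 43)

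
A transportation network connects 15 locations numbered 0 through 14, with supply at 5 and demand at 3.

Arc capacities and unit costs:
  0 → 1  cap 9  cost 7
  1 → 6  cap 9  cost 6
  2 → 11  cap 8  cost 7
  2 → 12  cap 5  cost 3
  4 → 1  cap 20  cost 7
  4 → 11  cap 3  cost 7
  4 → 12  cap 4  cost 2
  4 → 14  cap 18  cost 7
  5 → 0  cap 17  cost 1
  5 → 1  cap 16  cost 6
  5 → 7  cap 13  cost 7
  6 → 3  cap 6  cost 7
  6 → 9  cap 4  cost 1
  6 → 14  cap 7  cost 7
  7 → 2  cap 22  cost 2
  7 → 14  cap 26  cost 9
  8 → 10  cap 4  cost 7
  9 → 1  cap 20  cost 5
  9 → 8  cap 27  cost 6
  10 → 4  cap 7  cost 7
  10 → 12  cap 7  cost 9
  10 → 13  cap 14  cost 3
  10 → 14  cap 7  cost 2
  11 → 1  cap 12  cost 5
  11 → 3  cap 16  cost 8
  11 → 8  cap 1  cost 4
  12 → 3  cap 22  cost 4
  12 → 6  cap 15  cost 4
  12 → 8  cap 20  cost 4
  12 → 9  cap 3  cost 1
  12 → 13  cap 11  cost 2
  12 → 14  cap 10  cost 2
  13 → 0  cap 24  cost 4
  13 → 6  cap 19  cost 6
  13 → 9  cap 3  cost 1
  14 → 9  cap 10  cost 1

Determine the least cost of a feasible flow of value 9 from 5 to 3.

Minimum cost for 9 units: 156

shortest-cost path #1: 5→7→2→12→3 push 5 @ unit cost 16 (adds 80)
shortest-cost path #2: 5→1→6→3 push 4 @ unit cost 19 (adds 76)
total cost = 156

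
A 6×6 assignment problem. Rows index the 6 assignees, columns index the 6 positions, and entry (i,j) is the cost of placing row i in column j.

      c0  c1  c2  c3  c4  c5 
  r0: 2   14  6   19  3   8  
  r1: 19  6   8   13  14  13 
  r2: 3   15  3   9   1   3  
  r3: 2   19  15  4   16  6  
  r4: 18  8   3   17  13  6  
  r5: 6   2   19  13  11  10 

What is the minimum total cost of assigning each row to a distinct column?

Minimum assignment cost: 23

optimal assignment: row0→col0 (cost 2), row1→col2 (cost 8), row2→col4 (cost 1), row3→col3 (cost 4), row4→col5 (cost 6), row5→col1 (cost 2)
total = 2 + 8 + 1 + 4 + 6 + 2 = 23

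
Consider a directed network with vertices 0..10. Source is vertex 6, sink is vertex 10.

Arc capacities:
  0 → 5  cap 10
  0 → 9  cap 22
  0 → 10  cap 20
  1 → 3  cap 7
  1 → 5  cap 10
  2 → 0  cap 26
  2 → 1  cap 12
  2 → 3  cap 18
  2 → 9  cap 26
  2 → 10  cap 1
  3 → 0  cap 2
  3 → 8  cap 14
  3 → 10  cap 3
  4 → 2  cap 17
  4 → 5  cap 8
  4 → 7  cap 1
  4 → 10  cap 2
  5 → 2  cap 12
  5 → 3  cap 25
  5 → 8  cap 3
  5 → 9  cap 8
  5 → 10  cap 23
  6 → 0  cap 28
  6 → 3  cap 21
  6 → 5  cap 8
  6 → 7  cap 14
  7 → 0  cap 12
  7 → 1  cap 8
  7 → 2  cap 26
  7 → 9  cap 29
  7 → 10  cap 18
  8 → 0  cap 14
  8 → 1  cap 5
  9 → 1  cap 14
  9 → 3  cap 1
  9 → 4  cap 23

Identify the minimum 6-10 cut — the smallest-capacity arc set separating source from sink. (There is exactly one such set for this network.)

augment #1: 6→0→10 push 20
augment #2: 6→3→10 push 3
augment #3: 6→5→10 push 8
augment #4: 6→7→10 push 14
augment #5: 6→0→5→10 push 8
augment #6: 6→3→0→5→10 push 2
augment #7: 6→3→8→1→5→10 push 5
augment #8: 6→3→8→0→9→4→10 push 2
augment #9: 6→3→8→0→9→4→2→10 push 1
augment #10: 6→3→8→0→9→4→7→10 push 1
max flow = 64; residual-reachable set from 6 gives S-side
cut edges (S→T): {(0,10), (2,10), (3,10), (4,7), (4,10), (5,10), (6,7)} total cap 64

Min-cut arcs: {(0,10), (2,10), (3,10), (4,7), (4,10), (5,10), (6,7)} (total capacity 64)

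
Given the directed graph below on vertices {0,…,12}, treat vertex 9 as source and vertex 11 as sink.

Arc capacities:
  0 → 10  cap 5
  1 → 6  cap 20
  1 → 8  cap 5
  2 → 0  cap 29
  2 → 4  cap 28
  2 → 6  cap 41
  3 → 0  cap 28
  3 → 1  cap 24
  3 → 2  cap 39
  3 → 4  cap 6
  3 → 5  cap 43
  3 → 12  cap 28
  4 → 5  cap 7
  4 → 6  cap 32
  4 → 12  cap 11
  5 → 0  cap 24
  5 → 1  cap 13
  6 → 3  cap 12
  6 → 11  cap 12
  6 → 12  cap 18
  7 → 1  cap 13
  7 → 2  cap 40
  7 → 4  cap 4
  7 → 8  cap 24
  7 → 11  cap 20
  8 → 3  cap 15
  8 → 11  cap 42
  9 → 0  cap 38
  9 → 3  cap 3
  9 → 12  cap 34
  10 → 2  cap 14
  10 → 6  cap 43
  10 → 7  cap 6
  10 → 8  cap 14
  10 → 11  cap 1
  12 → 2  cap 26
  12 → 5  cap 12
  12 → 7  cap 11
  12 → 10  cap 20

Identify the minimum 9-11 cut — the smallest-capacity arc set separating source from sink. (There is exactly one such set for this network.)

Min-cut arcs: {(0,10), (9,3), (9,12)} (total capacity 42)

augment #1: 9→0→10→11 push 1
augment #2: 9→12→7→11 push 11
augment #3: 9→0→10→6→11 push 4
augment #4: 9→3→1→6→11 push 3
augment #5: 9→12→2→6→11 push 5
augment #6: 9→12→10→7→11 push 6
augment #7: 9→12→10→8→11 push 12
max flow = 42; residual-reachable set from 9 gives S-side
cut edges (S→T): {(0,10), (9,3), (9,12)} total cap 42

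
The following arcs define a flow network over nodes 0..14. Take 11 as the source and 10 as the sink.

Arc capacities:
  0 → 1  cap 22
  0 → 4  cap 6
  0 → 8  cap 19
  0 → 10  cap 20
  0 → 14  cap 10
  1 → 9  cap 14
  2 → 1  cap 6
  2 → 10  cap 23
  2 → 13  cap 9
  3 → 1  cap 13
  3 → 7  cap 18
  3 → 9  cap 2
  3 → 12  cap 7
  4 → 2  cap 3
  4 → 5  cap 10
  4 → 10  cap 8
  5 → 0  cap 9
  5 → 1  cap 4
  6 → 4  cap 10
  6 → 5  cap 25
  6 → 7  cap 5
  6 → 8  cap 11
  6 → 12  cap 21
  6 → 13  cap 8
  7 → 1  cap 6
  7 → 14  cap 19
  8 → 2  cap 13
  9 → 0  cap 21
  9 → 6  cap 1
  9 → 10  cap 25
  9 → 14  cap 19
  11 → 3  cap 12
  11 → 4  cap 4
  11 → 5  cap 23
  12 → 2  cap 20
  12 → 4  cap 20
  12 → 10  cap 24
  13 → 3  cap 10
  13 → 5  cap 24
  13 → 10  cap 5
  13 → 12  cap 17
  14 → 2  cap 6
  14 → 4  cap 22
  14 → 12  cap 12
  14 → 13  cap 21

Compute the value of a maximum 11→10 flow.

augment #1: 11→4→10 bottleneck 4, total now 4
augment #2: 11→3→9→10 bottleneck 2, total now 6
augment #3: 11→3→12→10 bottleneck 7, total now 13
augment #4: 11→5→0→10 bottleneck 9, total now 22
augment #5: 11→3→1→9→10 bottleneck 3, total now 25
augment #6: 11→5→1→9→10 bottleneck 4, total now 29

Maximum flow value: 29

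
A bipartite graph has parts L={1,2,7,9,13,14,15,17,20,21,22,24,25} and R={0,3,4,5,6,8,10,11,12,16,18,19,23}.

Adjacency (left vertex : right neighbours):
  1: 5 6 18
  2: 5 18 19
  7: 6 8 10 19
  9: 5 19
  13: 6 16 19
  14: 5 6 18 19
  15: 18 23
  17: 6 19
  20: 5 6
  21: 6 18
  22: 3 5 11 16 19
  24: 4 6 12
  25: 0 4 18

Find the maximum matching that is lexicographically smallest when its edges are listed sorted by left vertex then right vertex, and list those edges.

|M| = 10 (so the lex-smallest maximum matching has 10 edges)
process left vertices in ascending order; for each, take the smallest-labelled available neighbour that still permits 10 edges overall, or leave it unmatched if none does
lex-smallest matching: {1-5, 2-18, 7-8, 9-19, 13-16, 14-6, 15-23, 22-3, 24-4, 25-0}

Lex-smallest maximum matching: {(1,5), (2,18), (7,8), (9,19), (13,16), (14,6), (15,23), (22,3), (24,4), (25,0)}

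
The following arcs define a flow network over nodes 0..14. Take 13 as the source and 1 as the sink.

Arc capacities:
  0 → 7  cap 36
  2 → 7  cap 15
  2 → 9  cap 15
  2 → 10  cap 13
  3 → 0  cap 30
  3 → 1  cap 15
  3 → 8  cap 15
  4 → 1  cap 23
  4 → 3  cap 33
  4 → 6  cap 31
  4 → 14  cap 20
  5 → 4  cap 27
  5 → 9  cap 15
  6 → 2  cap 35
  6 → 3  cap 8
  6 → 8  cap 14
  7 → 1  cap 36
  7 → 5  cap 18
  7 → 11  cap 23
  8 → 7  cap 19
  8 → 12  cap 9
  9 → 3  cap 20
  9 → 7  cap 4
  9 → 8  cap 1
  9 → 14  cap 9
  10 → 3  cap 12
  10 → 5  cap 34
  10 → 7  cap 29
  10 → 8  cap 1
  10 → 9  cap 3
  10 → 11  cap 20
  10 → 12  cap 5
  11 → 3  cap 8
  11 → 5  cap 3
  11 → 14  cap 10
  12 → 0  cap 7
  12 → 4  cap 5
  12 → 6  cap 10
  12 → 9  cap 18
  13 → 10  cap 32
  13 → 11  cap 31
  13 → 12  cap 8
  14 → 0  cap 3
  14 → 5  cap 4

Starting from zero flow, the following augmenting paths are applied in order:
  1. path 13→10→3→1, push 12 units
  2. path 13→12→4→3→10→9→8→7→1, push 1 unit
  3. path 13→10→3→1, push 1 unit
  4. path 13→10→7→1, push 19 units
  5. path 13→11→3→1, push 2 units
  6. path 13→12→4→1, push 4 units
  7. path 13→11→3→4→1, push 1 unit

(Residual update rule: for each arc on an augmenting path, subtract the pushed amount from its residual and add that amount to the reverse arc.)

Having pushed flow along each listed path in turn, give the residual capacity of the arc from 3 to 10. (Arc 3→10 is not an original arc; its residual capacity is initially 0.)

Residual capacity of (3,10): 12

after path 1 (13→10→3→1, push 12): res(3,10)=12
after path 2 (13→12→4→3→10→9→8→7→1, push 1): res(3,10)=11
after path 3 (13→10→3→1, push 1): res(3,10)=12
after path 4 (13→10→7→1, push 19): res(3,10)=12
after path 5 (13→11→3→1, push 2): res(3,10)=12
after path 6 (13→12→4→1, push 4): res(3,10)=12
after path 7 (13→11→3→4→1, push 1): res(3,10)=12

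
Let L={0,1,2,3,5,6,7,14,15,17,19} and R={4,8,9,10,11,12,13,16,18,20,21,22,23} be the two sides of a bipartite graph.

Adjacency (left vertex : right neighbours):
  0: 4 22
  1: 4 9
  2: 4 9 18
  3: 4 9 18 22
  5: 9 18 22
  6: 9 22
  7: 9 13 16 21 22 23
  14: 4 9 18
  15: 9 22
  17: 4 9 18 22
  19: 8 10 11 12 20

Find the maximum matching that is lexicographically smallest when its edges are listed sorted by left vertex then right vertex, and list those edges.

|M| = 6 (so the lex-smallest maximum matching has 6 edges)
process left vertices in ascending order; for each, take the smallest-labelled available neighbour that still permits 6 edges overall, or leave it unmatched if none does
lex-smallest matching: {0-4, 1-9, 2-18, 3-22, 7-13, 19-8}

Lex-smallest maximum matching: {(0,4), (1,9), (2,18), (3,22), (7,13), (19,8)}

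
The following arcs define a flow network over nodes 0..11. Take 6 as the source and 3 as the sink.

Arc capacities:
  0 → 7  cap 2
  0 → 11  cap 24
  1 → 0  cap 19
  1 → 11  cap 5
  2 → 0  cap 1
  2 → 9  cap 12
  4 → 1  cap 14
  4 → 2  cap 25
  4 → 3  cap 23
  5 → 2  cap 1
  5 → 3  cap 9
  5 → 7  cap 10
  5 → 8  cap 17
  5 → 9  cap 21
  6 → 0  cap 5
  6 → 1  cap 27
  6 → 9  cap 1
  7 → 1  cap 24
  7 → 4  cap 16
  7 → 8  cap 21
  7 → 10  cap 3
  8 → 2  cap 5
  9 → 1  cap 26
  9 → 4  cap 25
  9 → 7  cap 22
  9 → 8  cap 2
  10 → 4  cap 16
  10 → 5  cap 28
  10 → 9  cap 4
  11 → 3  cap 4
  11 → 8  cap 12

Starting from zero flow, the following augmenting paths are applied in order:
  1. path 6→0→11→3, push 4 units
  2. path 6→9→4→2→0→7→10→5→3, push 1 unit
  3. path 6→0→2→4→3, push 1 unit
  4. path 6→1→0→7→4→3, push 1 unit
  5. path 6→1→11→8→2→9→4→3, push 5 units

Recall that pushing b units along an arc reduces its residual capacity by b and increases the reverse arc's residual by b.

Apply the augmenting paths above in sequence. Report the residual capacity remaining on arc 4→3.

after path 1 (6→0→11→3, push 4): res(4,3)=23
after path 2 (6→9→4→2→0→7→10→5→3, push 1): res(4,3)=23
after path 3 (6→0→2→4→3, push 1): res(4,3)=22
after path 4 (6→1→0→7→4→3, push 1): res(4,3)=21
after path 5 (6→1→11→8→2→9→4→3, push 5): res(4,3)=16

Residual capacity of (4,3): 16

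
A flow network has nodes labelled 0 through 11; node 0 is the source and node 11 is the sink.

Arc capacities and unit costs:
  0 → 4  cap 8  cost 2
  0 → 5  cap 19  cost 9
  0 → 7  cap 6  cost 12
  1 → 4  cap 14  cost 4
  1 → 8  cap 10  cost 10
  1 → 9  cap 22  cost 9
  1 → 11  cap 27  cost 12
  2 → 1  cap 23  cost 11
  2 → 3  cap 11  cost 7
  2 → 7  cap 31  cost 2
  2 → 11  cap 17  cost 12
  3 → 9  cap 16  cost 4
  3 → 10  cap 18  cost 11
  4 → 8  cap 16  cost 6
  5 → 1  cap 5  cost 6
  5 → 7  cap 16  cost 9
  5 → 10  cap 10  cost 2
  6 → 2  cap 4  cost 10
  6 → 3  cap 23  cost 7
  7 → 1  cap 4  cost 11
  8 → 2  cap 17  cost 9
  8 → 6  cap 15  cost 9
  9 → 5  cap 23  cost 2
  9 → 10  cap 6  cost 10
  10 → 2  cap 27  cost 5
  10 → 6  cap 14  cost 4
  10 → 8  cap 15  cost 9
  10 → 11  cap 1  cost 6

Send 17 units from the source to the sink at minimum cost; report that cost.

shortest-cost path #1: 0→5→10→11 push 1 @ unit cost 17 (adds 17)
shortest-cost path #2: 0→5→1→11 push 5 @ unit cost 27 (adds 135)
shortest-cost path #3: 0→5→10→2→11 push 9 @ unit cost 28 (adds 252)
shortest-cost path #4: 0→4→8→2→11 push 2 @ unit cost 29 (adds 58)
total cost = 462

Minimum cost for 17 units: 462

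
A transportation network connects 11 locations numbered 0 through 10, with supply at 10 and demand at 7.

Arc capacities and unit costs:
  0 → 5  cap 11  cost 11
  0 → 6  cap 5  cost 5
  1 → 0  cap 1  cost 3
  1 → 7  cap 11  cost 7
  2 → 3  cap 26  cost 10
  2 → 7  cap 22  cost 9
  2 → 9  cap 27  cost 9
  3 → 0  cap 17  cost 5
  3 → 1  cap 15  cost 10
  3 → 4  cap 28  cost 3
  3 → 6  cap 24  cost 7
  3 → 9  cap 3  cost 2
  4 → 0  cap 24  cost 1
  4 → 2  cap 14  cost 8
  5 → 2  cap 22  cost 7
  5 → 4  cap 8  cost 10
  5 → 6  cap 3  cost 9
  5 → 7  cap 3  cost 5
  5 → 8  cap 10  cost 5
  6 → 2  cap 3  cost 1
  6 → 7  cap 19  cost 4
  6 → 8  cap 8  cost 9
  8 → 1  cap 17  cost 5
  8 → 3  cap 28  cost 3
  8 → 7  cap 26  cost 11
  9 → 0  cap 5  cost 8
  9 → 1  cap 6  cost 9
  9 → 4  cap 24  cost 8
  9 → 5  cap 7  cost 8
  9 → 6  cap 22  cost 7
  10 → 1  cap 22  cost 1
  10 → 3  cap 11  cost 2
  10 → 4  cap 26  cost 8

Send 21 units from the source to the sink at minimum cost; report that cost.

Minimum cost for 21 units: 218

shortest-cost path #1: 10→1→7 push 11 @ unit cost 8 (adds 88)
shortest-cost path #2: 10→3→6→7 push 10 @ unit cost 13 (adds 130)
total cost = 218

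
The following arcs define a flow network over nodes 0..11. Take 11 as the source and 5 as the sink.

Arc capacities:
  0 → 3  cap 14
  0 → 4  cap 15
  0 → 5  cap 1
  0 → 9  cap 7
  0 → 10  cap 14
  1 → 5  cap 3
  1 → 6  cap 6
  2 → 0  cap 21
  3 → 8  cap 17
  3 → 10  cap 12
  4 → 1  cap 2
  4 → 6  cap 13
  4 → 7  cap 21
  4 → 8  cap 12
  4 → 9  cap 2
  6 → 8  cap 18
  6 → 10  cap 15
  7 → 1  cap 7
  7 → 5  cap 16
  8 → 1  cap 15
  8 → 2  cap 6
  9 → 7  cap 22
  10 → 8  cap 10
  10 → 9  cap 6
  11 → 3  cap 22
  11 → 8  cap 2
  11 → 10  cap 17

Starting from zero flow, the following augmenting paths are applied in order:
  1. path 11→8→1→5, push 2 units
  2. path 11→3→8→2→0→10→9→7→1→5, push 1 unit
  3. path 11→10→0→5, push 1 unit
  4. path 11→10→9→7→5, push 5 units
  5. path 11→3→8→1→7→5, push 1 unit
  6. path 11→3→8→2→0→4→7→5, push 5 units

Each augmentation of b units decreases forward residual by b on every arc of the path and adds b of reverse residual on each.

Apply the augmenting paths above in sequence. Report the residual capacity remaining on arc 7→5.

after path 1 (11→8→1→5, push 2): res(7,5)=16
after path 2 (11→3→8→2→0→10→9→7→1→5, push 1): res(7,5)=16
after path 3 (11→10→0→5, push 1): res(7,5)=16
after path 4 (11→10→9→7→5, push 5): res(7,5)=11
after path 5 (11→3→8→1→7→5, push 1): res(7,5)=10
after path 6 (11→3→8→2→0→4→7→5, push 5): res(7,5)=5

Residual capacity of (7,5): 5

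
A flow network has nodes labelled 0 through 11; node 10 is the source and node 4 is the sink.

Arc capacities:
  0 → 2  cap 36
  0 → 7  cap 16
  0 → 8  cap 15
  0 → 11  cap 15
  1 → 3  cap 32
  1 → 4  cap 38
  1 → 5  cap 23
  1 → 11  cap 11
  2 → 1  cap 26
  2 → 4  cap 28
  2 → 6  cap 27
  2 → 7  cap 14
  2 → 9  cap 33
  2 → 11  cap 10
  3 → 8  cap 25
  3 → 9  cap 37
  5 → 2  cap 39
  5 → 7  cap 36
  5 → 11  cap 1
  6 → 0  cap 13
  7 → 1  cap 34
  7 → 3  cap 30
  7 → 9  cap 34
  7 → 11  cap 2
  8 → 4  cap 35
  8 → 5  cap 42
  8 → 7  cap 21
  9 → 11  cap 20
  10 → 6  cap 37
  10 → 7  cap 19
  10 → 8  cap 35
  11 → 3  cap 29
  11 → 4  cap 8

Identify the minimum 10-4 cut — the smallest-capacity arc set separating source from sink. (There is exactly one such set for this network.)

Min-cut arcs: {(6,0), (10,7), (10,8)} (total capacity 67)

augment #1: 10→8→4 push 35
augment #2: 10→7→1→4 push 19
augment #3: 10→6→0→2→4 push 13
max flow = 67; residual-reachable set from 10 gives S-side
cut edges (S→T): {(6,0), (10,7), (10,8)} total cap 67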